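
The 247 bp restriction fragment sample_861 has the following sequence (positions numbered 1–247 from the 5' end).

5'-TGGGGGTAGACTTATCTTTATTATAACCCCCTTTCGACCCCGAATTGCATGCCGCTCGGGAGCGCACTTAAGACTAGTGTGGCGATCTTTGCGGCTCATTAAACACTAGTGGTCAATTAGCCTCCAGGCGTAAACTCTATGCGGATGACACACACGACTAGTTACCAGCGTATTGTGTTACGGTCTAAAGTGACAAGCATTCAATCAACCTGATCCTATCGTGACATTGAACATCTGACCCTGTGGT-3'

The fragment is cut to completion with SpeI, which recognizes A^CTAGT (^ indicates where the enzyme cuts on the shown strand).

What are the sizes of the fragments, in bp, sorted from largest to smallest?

90, 73, 52, 32 bp

SpeI sites (ACTAGT) start at positions 73, 105, 157.
SpeI cuts after the first base of each site, so after positions 73, 105, 157.
Linear molecule, 3 cuts → 4 fragments:
  1–73 → 73 bp
  74–105 → 32 bp
  106–157 → 52 bp
  158–247 → 90 bp
Sorted largest to smallest: 90, 73, 52, 32 bp.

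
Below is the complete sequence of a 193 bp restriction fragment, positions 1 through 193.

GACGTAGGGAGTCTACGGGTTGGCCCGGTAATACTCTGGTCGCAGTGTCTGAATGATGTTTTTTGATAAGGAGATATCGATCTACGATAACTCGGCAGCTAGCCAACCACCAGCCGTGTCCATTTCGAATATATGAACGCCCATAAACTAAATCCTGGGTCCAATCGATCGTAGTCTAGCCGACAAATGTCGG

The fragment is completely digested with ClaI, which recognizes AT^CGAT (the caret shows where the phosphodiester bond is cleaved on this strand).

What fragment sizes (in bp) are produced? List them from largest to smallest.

88, 77, 28 bp

ClaI sites (ATCGAT) start at positions 76, 164.
ClaI cuts after base 2 of each site, so after positions 77, 165.
Linear molecule, 2 cuts → 3 fragments:
  1–77 → 77 bp
  78–165 → 88 bp
  166–193 → 28 bp
Sorted largest to smallest: 88, 77, 28 bp.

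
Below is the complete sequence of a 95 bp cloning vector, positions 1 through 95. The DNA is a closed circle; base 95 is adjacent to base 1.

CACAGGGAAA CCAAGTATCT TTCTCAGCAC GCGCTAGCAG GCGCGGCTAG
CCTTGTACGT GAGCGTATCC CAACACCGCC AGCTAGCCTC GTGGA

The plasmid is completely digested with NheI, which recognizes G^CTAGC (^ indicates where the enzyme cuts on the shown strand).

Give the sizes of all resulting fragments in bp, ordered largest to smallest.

46, 36, 13 bp

NheI sites (GCTAGC) start at positions 33, 46, 82.
NheI cuts after the first base of each site, so after positions 33, 46, 82.
Circular molecule, 3 cuts → 3 fragments:
  34–46 → 13 bp
  47–82 → 36 bp
  83–95 then 1–33 → 13 + 33 = 46 bp
Sorted largest to smallest: 46, 36, 13 bp.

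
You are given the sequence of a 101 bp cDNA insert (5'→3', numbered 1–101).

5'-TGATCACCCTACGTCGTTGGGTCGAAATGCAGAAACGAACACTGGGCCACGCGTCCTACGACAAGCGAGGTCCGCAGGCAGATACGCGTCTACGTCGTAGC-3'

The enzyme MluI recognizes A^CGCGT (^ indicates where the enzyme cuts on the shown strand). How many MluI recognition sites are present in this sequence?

2

ACGCGT occurs starting at positions 49, 84.
MluI cuts at 2 sites.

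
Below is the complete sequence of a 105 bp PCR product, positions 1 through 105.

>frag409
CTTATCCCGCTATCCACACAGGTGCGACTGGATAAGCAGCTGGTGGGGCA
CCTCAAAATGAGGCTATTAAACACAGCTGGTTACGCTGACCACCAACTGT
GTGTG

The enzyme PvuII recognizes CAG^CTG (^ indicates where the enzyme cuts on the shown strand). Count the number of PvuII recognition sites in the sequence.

2

CAGCTG occurs starting at positions 37, 74.
PvuII cuts at 2 sites.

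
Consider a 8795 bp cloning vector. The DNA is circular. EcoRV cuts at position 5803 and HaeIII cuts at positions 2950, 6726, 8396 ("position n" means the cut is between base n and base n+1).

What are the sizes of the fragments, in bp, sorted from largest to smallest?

3349, 2853, 1670, 923 bp

Combined cut positions (sorted): 2950, 5803, 6726, 8396.
Circular molecule, 4 cuts → 4 fragments:
  5803 − 2950 = 2853 bp
  6726 − 5803 = 923 bp
  8396 − 6726 = 1670 bp
  wrap: 8795 − 8396 + 2950 = 3349 bp
Sorted largest to smallest: 3349, 2853, 1670, 923 bp.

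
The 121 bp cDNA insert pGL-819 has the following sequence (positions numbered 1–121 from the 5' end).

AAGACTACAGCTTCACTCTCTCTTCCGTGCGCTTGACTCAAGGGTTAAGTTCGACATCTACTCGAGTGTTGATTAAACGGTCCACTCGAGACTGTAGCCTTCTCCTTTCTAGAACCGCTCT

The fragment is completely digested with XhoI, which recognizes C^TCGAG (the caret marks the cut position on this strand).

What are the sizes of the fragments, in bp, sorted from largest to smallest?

XhoI sites (CTCGAG) start at positions 61, 85.
XhoI cuts after the first base of each site, so after positions 61, 85.
Linear molecule, 2 cuts → 3 fragments:
  1–61 → 61 bp
  62–85 → 24 bp
  86–121 → 36 bp
Sorted largest to smallest: 61, 36, 24 bp.

61, 36, 24 bp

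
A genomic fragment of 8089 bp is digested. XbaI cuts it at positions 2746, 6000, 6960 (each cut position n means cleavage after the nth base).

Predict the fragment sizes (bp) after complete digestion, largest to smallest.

3254, 2746, 1129, 960 bp

Linear molecule, 3 cuts → 4 fragments:
  2746 − 0 = 2746 bp
  6000 − 2746 = 3254 bp
  6960 − 6000 = 960 bp
  8089 − 6960 = 1129 bp
Sorted largest to smallest: 3254, 2746, 1129, 960 bp.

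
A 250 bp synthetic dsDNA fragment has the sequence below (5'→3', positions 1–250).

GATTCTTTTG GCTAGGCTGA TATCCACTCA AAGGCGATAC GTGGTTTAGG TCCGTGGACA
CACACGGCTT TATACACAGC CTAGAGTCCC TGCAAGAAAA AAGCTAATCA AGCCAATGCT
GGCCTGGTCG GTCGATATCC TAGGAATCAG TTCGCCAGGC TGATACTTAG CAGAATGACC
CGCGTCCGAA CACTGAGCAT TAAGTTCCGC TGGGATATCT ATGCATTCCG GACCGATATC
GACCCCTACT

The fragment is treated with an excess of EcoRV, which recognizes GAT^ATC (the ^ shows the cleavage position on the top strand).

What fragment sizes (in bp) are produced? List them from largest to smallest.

EcoRV sites (GATATC) start at positions 19, 134, 214, 235.
EcoRV cuts after base 3 of each site, so after positions 21, 136, 216, 237.
Linear molecule, 4 cuts → 5 fragments:
  1–21 → 21 bp
  22–136 → 115 bp
  137–216 → 80 bp
  217–237 → 21 bp
  238–250 → 13 bp
Sorted largest to smallest: 115, 80, 21, 21, 13 bp.

115, 80, 21, 21, 13 bp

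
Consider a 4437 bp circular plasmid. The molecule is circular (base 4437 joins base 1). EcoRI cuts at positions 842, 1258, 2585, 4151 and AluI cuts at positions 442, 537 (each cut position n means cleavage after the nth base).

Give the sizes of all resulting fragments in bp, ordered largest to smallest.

Combined cut positions (sorted): 442, 537, 842, 1258, 2585, 4151.
Circular molecule, 6 cuts → 6 fragments:
  537 − 442 = 95 bp
  842 − 537 = 305 bp
  1258 − 842 = 416 bp
  2585 − 1258 = 1327 bp
  4151 − 2585 = 1566 bp
  wrap: 4437 − 4151 + 442 = 728 bp
Sorted largest to smallest: 1566, 1327, 728, 416, 305, 95 bp.

1566, 1327, 728, 416, 305, 95 bp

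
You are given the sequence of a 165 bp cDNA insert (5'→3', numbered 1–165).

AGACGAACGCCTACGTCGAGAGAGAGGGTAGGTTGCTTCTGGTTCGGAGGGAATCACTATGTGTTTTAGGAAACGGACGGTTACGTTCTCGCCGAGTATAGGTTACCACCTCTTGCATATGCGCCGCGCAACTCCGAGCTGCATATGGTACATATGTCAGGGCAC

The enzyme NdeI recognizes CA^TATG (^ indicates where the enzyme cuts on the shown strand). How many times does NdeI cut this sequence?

CATATG occurs starting at positions 116, 142, 151.
NdeI cuts at 3 sites.

3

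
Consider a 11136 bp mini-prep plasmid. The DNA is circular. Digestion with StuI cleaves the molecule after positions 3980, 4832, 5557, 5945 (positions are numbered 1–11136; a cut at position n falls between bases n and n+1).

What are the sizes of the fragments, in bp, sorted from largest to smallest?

9171, 852, 725, 388 bp

Circular molecule, 4 cuts → 4 fragments:
  4832 − 3980 = 852 bp
  5557 − 4832 = 725 bp
  5945 − 5557 = 388 bp
  wrap: 11136 − 5945 + 3980 = 9171 bp
Sorted largest to smallest: 9171, 852, 725, 388 bp.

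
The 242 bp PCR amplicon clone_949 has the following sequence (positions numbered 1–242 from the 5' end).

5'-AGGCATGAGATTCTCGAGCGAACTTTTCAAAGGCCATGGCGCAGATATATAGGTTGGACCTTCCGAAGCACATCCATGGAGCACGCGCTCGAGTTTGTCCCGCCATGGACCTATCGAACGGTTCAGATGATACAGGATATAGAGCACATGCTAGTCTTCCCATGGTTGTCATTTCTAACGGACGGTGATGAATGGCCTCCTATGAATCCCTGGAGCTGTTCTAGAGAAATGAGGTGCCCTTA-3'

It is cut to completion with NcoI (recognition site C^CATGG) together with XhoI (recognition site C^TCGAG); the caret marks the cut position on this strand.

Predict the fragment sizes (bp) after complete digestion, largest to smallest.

82, 57, 40, 21, 15, 14, 13 bp

NcoI sites (CCATGG) start at positions 34, 74, 103, 160.
NcoI cuts after the first base of each site, so after positions 34, 74, 103, 160.
XhoI sites (CTCGAG) start at positions 13, 88.
XhoI cuts after the first base of each site, so after positions 13, 88.
Combined cut positions: 13, 34, 74, 88, 103, 160.
Linear molecule, 6 cuts → 7 fragments:
  1–13 → 13 bp
  14–34 → 21 bp
  35–74 → 40 bp
  75–88 → 14 bp
  89–103 → 15 bp
  104–160 → 57 bp
  161–242 → 82 bp
Sorted largest to smallest: 82, 57, 40, 21, 15, 14, 13 bp.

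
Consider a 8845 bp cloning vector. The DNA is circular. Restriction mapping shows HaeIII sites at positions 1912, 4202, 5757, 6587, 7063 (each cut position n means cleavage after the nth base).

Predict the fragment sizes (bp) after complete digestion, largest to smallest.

3694, 2290, 1555, 830, 476 bp

Circular molecule, 5 cuts → 5 fragments:
  4202 − 1912 = 2290 bp
  5757 − 4202 = 1555 bp
  6587 − 5757 = 830 bp
  7063 − 6587 = 476 bp
  wrap: 8845 − 7063 + 1912 = 3694 bp
Sorted largest to smallest: 3694, 2290, 1555, 830, 476 bp.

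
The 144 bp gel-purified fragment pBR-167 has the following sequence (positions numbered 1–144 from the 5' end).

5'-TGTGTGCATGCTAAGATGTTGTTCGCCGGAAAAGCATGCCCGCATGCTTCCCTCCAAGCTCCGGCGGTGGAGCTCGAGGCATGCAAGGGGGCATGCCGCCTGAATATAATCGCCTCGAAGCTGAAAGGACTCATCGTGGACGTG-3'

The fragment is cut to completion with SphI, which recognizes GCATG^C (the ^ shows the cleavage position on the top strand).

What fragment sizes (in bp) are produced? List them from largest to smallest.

SphI sites (GCATGC) start at positions 6, 34, 42, 79, 91.
SphI cuts after base 5 of each site (before the last base), so after positions 10, 38, 46, 83, 95.
Linear molecule, 5 cuts → 6 fragments:
  1–10 → 10 bp
  11–38 → 28 bp
  39–46 → 8 bp
  47–83 → 37 bp
  84–95 → 12 bp
  96–144 → 49 bp
Sorted largest to smallest: 49, 37, 28, 12, 10, 8 bp.

49, 37, 28, 12, 10, 8 bp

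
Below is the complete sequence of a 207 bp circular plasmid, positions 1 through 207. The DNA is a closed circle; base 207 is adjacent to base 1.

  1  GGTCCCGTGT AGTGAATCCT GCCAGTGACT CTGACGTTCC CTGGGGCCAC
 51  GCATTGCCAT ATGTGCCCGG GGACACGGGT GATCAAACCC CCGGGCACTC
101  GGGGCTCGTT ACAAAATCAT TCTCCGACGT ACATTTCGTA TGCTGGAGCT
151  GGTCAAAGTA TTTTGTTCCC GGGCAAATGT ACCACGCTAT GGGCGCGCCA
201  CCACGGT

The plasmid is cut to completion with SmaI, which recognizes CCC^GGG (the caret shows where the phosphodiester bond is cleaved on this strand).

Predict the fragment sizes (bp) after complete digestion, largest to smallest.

105, 78, 24 bp

SmaI sites (CCCGGG) start at positions 66, 90, 168.
SmaI cuts after base 3 of each site, so after positions 68, 92, 170.
Circular molecule, 3 cuts → 3 fragments:
  69–92 → 24 bp
  93–170 → 78 bp
  171–207 then 1–68 → 37 + 68 = 105 bp
Sorted largest to smallest: 105, 78, 24 bp.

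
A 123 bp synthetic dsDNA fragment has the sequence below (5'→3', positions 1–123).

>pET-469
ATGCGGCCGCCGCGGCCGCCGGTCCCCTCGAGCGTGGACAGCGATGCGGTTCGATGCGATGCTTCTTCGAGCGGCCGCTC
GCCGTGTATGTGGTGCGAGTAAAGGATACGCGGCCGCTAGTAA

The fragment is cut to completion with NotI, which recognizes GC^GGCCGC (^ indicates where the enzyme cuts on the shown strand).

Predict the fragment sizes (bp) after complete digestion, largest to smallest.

NotI sites (GCGGCCGC) start at positions 3, 12, 71, 110.
NotI cuts after base 2 of each site, so after positions 4, 13, 72, 111.
Linear molecule, 4 cuts → 5 fragments:
  1–4 → 4 bp
  5–13 → 9 bp
  14–72 → 59 bp
  73–111 → 39 bp
  112–123 → 12 bp
Sorted largest to smallest: 59, 39, 12, 9, 4 bp.

59, 39, 12, 9, 4 bp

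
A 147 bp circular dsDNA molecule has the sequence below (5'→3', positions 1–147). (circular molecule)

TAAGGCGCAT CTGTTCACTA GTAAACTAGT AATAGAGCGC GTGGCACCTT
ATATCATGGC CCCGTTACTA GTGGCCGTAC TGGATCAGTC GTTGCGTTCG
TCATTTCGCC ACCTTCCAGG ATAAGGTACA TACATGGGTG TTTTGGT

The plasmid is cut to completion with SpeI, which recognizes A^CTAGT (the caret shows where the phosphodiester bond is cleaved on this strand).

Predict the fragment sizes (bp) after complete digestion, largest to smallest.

SpeI sites (ACTAGT) start at positions 17, 25, 67.
SpeI cuts after the first base of each site, so after positions 17, 25, 67.
Circular molecule, 3 cuts → 3 fragments:
  18–25 → 8 bp
  26–67 → 42 bp
  68–147 then 1–17 → 80 + 17 = 97 bp
Sorted largest to smallest: 97, 42, 8 bp.

97, 42, 8 bp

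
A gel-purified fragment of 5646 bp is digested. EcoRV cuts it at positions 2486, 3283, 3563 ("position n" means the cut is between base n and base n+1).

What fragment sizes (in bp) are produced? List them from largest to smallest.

Linear molecule, 3 cuts → 4 fragments:
  2486 − 0 = 2486 bp
  3283 − 2486 = 797 bp
  3563 − 3283 = 280 bp
  5646 − 3563 = 2083 bp
Sorted largest to smallest: 2486, 2083, 797, 280 bp.

2486, 2083, 797, 280 bp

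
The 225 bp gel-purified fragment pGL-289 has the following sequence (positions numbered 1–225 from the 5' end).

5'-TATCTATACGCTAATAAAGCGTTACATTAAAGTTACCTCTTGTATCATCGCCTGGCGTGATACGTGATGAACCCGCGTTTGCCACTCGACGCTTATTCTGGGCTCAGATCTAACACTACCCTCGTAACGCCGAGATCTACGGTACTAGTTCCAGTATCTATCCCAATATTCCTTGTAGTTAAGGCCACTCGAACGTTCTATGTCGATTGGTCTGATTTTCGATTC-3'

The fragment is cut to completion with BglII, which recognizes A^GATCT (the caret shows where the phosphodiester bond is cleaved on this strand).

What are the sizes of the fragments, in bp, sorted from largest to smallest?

106, 92, 27 bp

BglII sites (AGATCT) start at positions 106, 133.
BglII cuts after the first base of each site, so after positions 106, 133.
Linear molecule, 2 cuts → 3 fragments:
  1–106 → 106 bp
  107–133 → 27 bp
  134–225 → 92 bp
Sorted largest to smallest: 106, 92, 27 bp.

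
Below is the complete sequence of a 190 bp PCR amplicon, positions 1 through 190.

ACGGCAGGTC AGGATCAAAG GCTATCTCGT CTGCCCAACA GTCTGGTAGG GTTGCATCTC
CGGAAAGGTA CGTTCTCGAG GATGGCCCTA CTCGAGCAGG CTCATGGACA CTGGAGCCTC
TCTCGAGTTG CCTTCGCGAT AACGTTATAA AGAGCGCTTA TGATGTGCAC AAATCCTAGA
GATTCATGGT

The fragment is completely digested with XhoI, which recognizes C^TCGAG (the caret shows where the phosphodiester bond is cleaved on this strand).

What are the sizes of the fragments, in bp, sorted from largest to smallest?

75, 68, 31, 16 bp

XhoI sites (CTCGAG) start at positions 75, 91, 122.
XhoI cuts after the first base of each site, so after positions 75, 91, 122.
Linear molecule, 3 cuts → 4 fragments:
  1–75 → 75 bp
  76–91 → 16 bp
  92–122 → 31 bp
  123–190 → 68 bp
Sorted largest to smallest: 75, 68, 31, 16 bp.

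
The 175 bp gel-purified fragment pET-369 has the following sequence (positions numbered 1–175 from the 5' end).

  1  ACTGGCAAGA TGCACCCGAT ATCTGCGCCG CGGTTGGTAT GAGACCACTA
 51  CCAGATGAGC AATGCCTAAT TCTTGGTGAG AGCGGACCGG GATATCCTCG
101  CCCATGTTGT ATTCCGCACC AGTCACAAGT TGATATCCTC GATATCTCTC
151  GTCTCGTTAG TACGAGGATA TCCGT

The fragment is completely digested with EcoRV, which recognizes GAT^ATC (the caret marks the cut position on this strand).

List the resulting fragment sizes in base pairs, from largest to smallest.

EcoRV sites (GATATC) start at positions 18, 91, 132, 141, 167.
EcoRV cuts after base 3 of each site, so after positions 20, 93, 134, 143, 169.
Linear molecule, 5 cuts → 6 fragments:
  1–20 → 20 bp
  21–93 → 73 bp
  94–134 → 41 bp
  135–143 → 9 bp
  144–169 → 26 bp
  170–175 → 6 bp
Sorted largest to smallest: 73, 41, 26, 20, 9, 6 bp.

73, 41, 26, 20, 9, 6 bp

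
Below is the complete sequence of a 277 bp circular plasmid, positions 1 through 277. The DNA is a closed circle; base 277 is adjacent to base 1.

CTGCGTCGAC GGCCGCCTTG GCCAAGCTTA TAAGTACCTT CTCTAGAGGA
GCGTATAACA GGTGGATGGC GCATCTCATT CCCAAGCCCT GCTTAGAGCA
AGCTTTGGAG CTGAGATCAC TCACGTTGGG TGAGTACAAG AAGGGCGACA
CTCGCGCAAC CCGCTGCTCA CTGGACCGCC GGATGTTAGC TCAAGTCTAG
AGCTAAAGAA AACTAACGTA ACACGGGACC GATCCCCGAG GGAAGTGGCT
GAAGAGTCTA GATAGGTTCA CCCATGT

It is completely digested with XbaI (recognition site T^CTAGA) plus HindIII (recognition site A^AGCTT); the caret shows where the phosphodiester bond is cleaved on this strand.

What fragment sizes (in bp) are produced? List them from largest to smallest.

XbaI sites (TCTAGA) start at positions 42, 196, 257.
XbaI cuts after the first base of each site, so after positions 42, 196, 257.
HindIII sites (AAGCTT) start at positions 24, 100.
HindIII cuts after the first base of each site, so after positions 24, 100.
Combined cut positions: 24, 42, 100, 196, 257.
Circular molecule, 5 cuts → 5 fragments:
  25–42 → 18 bp
  43–100 → 58 bp
  101–196 → 96 bp
  197–257 → 61 bp
  258–277 then 1–24 → 20 + 24 = 44 bp
Sorted largest to smallest: 96, 61, 58, 44, 18 bp.

96, 61, 58, 44, 18 bp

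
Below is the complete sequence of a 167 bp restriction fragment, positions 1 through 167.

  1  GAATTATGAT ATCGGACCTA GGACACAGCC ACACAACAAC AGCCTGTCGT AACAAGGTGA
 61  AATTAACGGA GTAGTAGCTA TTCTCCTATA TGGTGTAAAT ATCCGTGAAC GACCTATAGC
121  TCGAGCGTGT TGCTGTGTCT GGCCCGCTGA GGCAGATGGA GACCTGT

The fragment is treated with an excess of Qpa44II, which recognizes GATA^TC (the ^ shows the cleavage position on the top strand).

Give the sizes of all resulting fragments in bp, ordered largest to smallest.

156, 11 bp

The Qpa44II site (GATATC) starts at position 8.
Qpa44II cuts after base 4 of each site, so after position 11.
Linear molecule, 1 cut → 2 fragments:
  1–11 → 11 bp
  12–167 → 156 bp
Sorted largest to smallest: 156, 11 bp.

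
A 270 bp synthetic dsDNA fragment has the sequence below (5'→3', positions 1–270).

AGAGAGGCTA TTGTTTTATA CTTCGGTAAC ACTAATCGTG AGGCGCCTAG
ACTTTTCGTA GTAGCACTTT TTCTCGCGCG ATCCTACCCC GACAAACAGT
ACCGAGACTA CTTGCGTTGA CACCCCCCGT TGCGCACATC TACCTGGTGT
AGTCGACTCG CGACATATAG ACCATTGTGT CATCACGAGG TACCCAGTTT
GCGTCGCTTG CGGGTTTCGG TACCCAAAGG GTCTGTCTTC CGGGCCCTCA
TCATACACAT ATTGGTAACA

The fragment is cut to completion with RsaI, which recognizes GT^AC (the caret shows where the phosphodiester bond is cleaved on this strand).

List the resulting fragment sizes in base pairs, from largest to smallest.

RsaI sites (GTAC) start at positions 99, 190, 220.
RsaI cuts after base 2 of each site, so after positions 100, 191, 221.
Linear molecule, 3 cuts → 4 fragments:
  1–100 → 100 bp
  101–191 → 91 bp
  192–221 → 30 bp
  222–270 → 49 bp
Sorted largest to smallest: 100, 91, 49, 30 bp.

100, 91, 49, 30 bp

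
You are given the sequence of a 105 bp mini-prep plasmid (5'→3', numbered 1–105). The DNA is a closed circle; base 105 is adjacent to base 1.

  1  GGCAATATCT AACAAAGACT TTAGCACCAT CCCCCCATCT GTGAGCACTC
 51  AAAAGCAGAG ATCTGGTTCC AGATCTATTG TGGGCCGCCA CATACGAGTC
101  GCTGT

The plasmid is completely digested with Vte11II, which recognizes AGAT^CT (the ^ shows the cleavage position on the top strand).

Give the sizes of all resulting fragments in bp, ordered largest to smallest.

93, 12 bp

Vte11II sites (AGATCT) start at positions 59, 71.
Vte11II cuts after base 4 of each site, so after positions 62, 74.
Circular molecule, 2 cuts → 2 fragments:
  63–74 → 12 bp
  75–105 then 1–62 → 31 + 62 = 93 bp
Sorted largest to smallest: 93, 12 bp.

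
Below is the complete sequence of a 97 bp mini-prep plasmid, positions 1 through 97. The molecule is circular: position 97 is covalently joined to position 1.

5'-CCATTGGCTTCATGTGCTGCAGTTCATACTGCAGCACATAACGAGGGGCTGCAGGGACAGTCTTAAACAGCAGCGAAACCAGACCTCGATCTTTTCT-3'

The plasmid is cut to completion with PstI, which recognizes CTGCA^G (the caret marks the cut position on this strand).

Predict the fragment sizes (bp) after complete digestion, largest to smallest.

65, 20, 12 bp

PstI sites (CTGCAG) start at positions 17, 29, 49.
PstI cuts after base 5 of each site (before the last base), so after positions 21, 33, 53.
Circular molecule, 3 cuts → 3 fragments:
  22–33 → 12 bp
  34–53 → 20 bp
  54–97 then 1–21 → 44 + 21 = 65 bp
Sorted largest to smallest: 65, 20, 12 bp.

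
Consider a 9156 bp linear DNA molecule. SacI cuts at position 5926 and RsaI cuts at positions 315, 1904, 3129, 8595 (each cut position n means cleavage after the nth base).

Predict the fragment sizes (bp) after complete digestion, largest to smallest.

2797, 2669, 1589, 1225, 561, 315 bp

Combined cut positions (sorted): 315, 1904, 3129, 5926, 8595.
Linear molecule, 5 cuts → 6 fragments:
  315 − 0 = 315 bp
  1904 − 315 = 1589 bp
  3129 − 1904 = 1225 bp
  5926 − 3129 = 2797 bp
  8595 − 5926 = 2669 bp
  9156 − 8595 = 561 bp
Sorted largest to smallest: 2797, 2669, 1589, 1225, 561, 315 bp.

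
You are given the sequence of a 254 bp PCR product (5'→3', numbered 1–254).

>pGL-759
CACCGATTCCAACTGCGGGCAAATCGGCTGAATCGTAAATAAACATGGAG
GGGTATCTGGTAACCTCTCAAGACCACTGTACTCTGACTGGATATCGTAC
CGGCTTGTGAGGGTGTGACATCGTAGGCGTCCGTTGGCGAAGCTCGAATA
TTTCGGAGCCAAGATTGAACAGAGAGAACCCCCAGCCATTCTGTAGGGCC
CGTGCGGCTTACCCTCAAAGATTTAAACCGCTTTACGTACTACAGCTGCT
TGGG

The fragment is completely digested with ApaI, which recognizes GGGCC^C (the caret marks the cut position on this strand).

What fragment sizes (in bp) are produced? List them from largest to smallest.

200, 54 bp

The ApaI site (GGGCCC) starts at position 196.
ApaI cuts after base 5 of each site (before the last base), so after position 200.
Linear molecule, 1 cut → 2 fragments:
  1–200 → 200 bp
  201–254 → 54 bp
Sorted largest to smallest: 200, 54 bp.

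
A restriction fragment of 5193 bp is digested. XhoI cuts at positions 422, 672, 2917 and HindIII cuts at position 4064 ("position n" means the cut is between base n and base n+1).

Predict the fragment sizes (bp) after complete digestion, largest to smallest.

Combined cut positions (sorted): 422, 672, 2917, 4064.
Linear molecule, 4 cuts → 5 fragments:
  422 − 0 = 422 bp
  672 − 422 = 250 bp
  2917 − 672 = 2245 bp
  4064 − 2917 = 1147 bp
  5193 − 4064 = 1129 bp
Sorted largest to smallest: 2245, 1147, 1129, 422, 250 bp.

2245, 1147, 1129, 422, 250 bp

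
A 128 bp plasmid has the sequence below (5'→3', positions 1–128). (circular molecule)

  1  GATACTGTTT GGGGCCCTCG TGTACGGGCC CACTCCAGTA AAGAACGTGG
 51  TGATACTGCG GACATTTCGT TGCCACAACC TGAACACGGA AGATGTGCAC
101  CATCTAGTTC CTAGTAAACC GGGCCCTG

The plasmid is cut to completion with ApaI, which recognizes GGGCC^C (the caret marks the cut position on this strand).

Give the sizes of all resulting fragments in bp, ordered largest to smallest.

95, 19, 14 bp

ApaI sites (GGGCCC) start at positions 12, 26, 121.
ApaI cuts after base 5 of each site (before the last base), so after positions 16, 30, 125.
Circular molecule, 3 cuts → 3 fragments:
  17–30 → 14 bp
  31–125 → 95 bp
  126–128 then 1–16 → 3 + 16 = 19 bp
Sorted largest to smallest: 95, 19, 14 bp.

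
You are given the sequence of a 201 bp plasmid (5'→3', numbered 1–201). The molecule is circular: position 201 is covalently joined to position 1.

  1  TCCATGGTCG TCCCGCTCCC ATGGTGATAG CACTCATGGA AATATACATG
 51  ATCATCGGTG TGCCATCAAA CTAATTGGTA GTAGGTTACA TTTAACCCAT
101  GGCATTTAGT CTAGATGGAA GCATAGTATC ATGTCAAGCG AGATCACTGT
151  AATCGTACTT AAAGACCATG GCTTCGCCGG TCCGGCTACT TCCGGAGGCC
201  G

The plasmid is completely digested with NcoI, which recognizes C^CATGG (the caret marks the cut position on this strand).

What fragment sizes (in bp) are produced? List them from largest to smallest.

78, 69, 37, 17 bp

NcoI sites (CCATGG) start at positions 2, 19, 97, 166.
NcoI cuts after the first base of each site, so after positions 2, 19, 97, 166.
Circular molecule, 4 cuts → 4 fragments:
  3–19 → 17 bp
  20–97 → 78 bp
  98–166 → 69 bp
  167–201 then 1–2 → 35 + 2 = 37 bp
Sorted largest to smallest: 78, 69, 37, 17 bp.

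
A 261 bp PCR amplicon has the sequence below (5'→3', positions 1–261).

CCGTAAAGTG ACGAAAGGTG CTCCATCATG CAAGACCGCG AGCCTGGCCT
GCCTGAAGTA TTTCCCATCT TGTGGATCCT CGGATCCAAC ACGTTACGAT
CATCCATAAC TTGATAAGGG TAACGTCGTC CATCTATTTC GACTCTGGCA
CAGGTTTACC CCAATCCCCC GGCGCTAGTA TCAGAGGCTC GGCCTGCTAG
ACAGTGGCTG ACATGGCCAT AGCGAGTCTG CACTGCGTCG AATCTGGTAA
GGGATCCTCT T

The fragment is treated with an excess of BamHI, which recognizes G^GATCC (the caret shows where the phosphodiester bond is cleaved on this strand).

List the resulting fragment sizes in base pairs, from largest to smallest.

BamHI sites (GGATCC) start at positions 74, 82, 252.
BamHI cuts after the first base of each site, so after positions 74, 82, 252.
Linear molecule, 3 cuts → 4 fragments:
  1–74 → 74 bp
  75–82 → 8 bp
  83–252 → 170 bp
  253–261 → 9 bp
Sorted largest to smallest: 170, 74, 9, 8 bp.

170, 74, 9, 8 bp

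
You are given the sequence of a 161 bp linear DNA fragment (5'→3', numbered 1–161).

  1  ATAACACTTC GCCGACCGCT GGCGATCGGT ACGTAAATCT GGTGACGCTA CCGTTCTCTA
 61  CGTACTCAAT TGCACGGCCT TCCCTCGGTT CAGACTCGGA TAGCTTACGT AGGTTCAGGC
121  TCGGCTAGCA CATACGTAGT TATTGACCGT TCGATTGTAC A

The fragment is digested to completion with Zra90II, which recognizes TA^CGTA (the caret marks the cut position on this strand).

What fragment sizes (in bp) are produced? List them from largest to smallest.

47, 31, 29, 27, 27 bp

Zra90II sites (TACGTA) start at positions 30, 59, 106, 133.
Zra90II cuts after base 2 of each site, so after positions 31, 60, 107, 134.
Linear molecule, 4 cuts → 5 fragments:
  1–31 → 31 bp
  32–60 → 29 bp
  61–107 → 47 bp
  108–134 → 27 bp
  135–161 → 27 bp
Sorted largest to smallest: 47, 31, 29, 27, 27 bp.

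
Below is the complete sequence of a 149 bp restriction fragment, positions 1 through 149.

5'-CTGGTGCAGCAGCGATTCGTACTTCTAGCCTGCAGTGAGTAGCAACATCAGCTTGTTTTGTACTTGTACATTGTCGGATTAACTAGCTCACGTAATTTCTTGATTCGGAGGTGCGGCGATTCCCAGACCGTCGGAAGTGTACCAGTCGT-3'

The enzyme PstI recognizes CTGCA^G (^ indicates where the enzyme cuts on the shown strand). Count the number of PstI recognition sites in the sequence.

CTGCAG occurs starting at position 30.
PstI cuts at 1 site.

1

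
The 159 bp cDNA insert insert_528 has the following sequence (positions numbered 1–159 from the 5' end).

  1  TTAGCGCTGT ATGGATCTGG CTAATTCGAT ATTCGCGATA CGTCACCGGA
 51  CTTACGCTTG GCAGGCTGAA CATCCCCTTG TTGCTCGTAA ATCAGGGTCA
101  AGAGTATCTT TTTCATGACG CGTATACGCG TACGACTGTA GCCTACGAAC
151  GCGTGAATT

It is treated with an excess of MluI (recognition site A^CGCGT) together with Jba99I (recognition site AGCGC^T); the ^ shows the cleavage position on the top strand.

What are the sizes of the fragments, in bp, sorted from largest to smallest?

111, 23, 10, 8, 7 bp

MluI sites (ACGCGT) start at positions 118, 126, 149.
MluI cuts after the first base of each site, so after positions 118, 126, 149.
The Jba99I site (AGCGCT) starts at position 3.
Jba99I cuts after base 5 of each site (before the last base), so after position 7.
Combined cut positions: 7, 118, 126, 149.
Linear molecule, 4 cuts → 5 fragments:
  1–7 → 7 bp
  8–118 → 111 bp
  119–126 → 8 bp
  127–149 → 23 bp
  150–159 → 10 bp
Sorted largest to smallest: 111, 23, 10, 8, 7 bp.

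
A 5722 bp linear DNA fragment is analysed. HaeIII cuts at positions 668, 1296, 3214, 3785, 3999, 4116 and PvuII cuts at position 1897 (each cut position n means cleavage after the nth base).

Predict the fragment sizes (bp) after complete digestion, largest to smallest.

1606, 1317, 668, 628, 601, 571, 214, 117 bp

Combined cut positions (sorted): 668, 1296, 1897, 3214, 3785, 3999, 4116.
Linear molecule, 7 cuts → 8 fragments:
  668 − 0 = 668 bp
  1296 − 668 = 628 bp
  1897 − 1296 = 601 bp
  3214 − 1897 = 1317 bp
  3785 − 3214 = 571 bp
  3999 − 3785 = 214 bp
  4116 − 3999 = 117 bp
  5722 − 4116 = 1606 bp
Sorted largest to smallest: 1606, 1317, 668, 628, 601, 571, 214, 117 bp.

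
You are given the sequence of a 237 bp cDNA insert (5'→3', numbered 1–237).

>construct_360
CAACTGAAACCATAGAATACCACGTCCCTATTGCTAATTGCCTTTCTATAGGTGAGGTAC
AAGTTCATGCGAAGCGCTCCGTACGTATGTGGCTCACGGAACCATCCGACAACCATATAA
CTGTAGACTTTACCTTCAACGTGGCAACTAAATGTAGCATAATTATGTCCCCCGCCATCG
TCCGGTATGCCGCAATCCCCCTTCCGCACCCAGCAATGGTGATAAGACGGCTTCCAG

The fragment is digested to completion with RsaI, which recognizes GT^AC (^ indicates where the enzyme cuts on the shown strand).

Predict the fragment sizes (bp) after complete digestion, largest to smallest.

RsaI sites (GTAC) start at positions 57, 81.
RsaI cuts after base 2 of each site, so after positions 58, 82.
Linear molecule, 2 cuts → 3 fragments:
  1–58 → 58 bp
  59–82 → 24 bp
  83–237 → 155 bp
Sorted largest to smallest: 155, 58, 24 bp.

155, 58, 24 bp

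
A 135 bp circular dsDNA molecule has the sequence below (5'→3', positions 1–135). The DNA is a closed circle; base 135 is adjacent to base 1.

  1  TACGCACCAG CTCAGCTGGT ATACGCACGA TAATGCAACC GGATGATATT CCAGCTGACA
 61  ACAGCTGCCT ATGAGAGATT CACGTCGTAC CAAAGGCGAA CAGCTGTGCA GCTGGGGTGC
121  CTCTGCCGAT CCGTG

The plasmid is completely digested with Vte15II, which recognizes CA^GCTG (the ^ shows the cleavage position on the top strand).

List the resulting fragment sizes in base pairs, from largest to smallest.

Vte15II sites (CAGCTG) start at positions 13, 52, 62, 101, 109.
Vte15II cuts after base 2 of each site, so after positions 14, 53, 63, 102, 110.
Circular molecule, 5 cuts → 5 fragments:
  15–53 → 39 bp
  54–63 → 10 bp
  64–102 → 39 bp
  103–110 → 8 bp
  111–135 then 1–14 → 25 + 14 = 39 bp
Sorted largest to smallest: 39, 39, 39, 10, 8 bp.

39, 39, 39, 10, 8 bp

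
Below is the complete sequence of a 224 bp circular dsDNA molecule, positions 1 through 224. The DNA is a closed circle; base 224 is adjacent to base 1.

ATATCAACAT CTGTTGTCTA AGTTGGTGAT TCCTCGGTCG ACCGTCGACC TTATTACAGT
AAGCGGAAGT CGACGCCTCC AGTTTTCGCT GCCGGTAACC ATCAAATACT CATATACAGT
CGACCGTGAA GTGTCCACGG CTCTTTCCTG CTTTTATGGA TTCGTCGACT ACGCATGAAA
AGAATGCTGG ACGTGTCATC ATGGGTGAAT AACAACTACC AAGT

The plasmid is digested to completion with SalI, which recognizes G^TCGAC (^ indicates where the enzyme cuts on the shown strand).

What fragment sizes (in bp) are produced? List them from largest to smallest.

97, 50, 45, 25, 7 bp

SalI sites (GTCGAC) start at positions 37, 44, 69, 119, 164.
SalI cuts after the first base of each site, so after positions 37, 44, 69, 119, 164.
Circular molecule, 5 cuts → 5 fragments:
  38–44 → 7 bp
  45–69 → 25 bp
  70–119 → 50 bp
  120–164 → 45 bp
  165–224 then 1–37 → 60 + 37 = 97 bp
Sorted largest to smallest: 97, 50, 45, 25, 7 bp.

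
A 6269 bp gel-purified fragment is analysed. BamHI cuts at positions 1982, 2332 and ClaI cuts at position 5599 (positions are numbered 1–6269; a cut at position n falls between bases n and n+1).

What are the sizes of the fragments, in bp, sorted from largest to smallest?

Combined cut positions (sorted): 1982, 2332, 5599.
Linear molecule, 3 cuts → 4 fragments:
  1982 − 0 = 1982 bp
  2332 − 1982 = 350 bp
  5599 − 2332 = 3267 bp
  6269 − 5599 = 670 bp
Sorted largest to smallest: 3267, 1982, 670, 350 bp.

3267, 1982, 670, 350 bp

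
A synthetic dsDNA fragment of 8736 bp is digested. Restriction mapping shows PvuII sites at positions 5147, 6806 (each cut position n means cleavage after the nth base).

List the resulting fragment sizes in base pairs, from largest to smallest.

Linear molecule, 2 cuts → 3 fragments:
  5147 − 0 = 5147 bp
  6806 − 5147 = 1659 bp
  8736 − 6806 = 1930 bp
Sorted largest to smallest: 5147, 1930, 1659 bp.

5147, 1930, 1659 bp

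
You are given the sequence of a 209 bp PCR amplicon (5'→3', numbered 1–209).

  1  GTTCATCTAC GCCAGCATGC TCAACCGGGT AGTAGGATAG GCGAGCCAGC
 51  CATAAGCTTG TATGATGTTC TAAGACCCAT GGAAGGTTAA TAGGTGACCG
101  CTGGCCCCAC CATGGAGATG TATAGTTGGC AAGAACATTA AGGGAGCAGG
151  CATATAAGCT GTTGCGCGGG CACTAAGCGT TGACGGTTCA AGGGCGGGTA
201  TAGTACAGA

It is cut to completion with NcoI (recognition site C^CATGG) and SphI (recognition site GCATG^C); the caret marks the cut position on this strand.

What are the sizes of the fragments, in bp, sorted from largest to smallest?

NcoI sites (CCATGG) start at positions 77, 110.
NcoI cuts after the first base of each site, so after positions 77, 110.
The SphI site (GCATGC) starts at position 15.
SphI cuts after base 5 of each site (before the last base), so after position 19.
Combined cut positions: 19, 77, 110.
Linear molecule, 3 cuts → 4 fragments:
  1–19 → 19 bp
  20–77 → 58 bp
  78–110 → 33 bp
  111–209 → 99 bp
Sorted largest to smallest: 99, 58, 33, 19 bp.

99, 58, 33, 19 bp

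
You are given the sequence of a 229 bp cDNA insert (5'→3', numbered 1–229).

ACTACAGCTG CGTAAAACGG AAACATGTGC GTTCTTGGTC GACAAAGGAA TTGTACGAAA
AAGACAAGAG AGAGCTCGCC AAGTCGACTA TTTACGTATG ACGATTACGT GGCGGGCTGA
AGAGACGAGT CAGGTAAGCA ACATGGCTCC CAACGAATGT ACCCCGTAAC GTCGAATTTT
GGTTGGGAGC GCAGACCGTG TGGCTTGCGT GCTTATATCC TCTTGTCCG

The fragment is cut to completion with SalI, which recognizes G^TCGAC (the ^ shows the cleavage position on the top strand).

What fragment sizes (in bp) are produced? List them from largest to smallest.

SalI sites (GTCGAC) start at positions 38, 83.
SalI cuts after the first base of each site, so after positions 38, 83.
Linear molecule, 2 cuts → 3 fragments:
  1–38 → 38 bp
  39–83 → 45 bp
  84–229 → 146 bp
Sorted largest to smallest: 146, 45, 38 bp.

146, 45, 38 bp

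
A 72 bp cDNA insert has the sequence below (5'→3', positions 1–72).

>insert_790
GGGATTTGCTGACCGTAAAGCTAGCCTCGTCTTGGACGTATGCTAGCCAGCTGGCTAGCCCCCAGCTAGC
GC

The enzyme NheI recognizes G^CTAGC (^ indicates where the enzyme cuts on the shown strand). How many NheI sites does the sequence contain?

GCTAGC occurs starting at positions 20, 42, 54, 65.
NheI cuts at 4 sites.

4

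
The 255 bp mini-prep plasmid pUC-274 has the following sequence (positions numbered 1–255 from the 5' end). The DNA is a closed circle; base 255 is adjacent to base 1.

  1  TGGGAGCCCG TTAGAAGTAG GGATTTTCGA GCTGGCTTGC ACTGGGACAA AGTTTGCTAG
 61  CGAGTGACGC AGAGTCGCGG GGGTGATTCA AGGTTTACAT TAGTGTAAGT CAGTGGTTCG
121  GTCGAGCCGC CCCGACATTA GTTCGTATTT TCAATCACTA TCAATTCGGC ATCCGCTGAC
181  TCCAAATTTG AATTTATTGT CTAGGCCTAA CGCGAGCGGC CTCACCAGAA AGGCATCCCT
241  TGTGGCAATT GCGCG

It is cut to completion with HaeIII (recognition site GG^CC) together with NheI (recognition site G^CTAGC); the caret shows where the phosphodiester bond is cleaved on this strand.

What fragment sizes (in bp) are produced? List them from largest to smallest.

149, 92, 14 bp

HaeIII sites (GGCC) start at positions 204, 218.
HaeIII cuts after base 2 of each site, so after positions 205, 219.
The NheI site (GCTAGC) starts at position 56.
NheI cuts after the first base of each site, so after position 56.
Combined cut positions: 56, 205, 219.
Circular molecule, 3 cuts → 3 fragments:
  57–205 → 149 bp
  206–219 → 14 bp
  220–255 then 1–56 → 36 + 56 = 92 bp
Sorted largest to smallest: 149, 92, 14 bp.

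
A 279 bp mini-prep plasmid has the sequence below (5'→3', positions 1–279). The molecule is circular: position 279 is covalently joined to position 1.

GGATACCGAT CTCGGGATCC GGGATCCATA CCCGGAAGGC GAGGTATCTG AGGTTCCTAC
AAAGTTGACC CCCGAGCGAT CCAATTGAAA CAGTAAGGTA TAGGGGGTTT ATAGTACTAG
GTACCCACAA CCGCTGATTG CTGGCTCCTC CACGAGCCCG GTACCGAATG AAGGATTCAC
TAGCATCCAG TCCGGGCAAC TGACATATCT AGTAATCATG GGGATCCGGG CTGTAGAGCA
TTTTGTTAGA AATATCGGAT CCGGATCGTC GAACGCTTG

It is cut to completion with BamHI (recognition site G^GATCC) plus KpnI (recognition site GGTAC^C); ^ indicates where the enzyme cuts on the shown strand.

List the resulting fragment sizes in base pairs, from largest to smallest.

102, 58, 40, 37, 35, 7 bp

BamHI sites (GGATCC) start at positions 15, 22, 222, 257.
BamHI cuts after the first base of each site, so after positions 15, 22, 222, 257.
KpnI sites (GGTACC) start at positions 120, 160.
KpnI cuts after base 5 of each site (before the last base), so after positions 124, 164.
Combined cut positions: 15, 22, 124, 164, 222, 257.
Circular molecule, 6 cuts → 6 fragments:
  16–22 → 7 bp
  23–124 → 102 bp
  125–164 → 40 bp
  165–222 → 58 bp
  223–257 → 35 bp
  258–279 then 1–15 → 22 + 15 = 37 bp
Sorted largest to smallest: 102, 58, 40, 37, 35, 7 bp.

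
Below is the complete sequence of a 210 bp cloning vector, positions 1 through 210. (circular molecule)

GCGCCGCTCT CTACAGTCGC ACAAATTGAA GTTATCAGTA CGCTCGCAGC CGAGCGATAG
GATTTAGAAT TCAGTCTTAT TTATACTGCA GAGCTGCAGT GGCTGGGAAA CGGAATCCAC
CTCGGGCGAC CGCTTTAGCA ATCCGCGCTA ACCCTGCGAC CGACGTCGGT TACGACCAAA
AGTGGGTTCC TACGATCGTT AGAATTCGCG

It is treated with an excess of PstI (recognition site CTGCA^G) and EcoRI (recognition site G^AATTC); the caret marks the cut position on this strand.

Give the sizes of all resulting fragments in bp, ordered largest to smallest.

PstI sites (CTGCAG) start at positions 86, 94.
PstI cuts after base 5 of each site (before the last base), so after positions 90, 98.
EcoRI sites (GAATTC) start at positions 67, 202.
EcoRI cuts after the first base of each site, so after positions 67, 202.
Combined cut positions: 67, 90, 98, 202.
Circular molecule, 4 cuts → 4 fragments:
  68–90 → 23 bp
  91–98 → 8 bp
  99–202 → 104 bp
  203–210 then 1–67 → 8 + 67 = 75 bp
Sorted largest to smallest: 104, 75, 23, 8 bp.

104, 75, 23, 8 bp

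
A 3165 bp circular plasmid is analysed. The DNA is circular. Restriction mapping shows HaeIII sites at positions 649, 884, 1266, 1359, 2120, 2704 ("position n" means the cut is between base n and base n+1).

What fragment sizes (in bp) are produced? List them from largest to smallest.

Circular molecule, 6 cuts → 6 fragments:
  884 − 649 = 235 bp
  1266 − 884 = 382 bp
  1359 − 1266 = 93 bp
  2120 − 1359 = 761 bp
  2704 − 2120 = 584 bp
  wrap: 3165 − 2704 + 649 = 1110 bp
Sorted largest to smallest: 1110, 761, 584, 382, 235, 93 bp.

1110, 761, 584, 382, 235, 93 bp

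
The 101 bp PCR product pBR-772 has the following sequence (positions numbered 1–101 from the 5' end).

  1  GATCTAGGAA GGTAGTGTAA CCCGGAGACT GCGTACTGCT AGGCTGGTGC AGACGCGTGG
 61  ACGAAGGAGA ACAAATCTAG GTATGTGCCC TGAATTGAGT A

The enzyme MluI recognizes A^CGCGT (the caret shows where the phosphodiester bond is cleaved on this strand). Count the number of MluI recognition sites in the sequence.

ACGCGT occurs starting at position 53.
MluI cuts at 1 site.

1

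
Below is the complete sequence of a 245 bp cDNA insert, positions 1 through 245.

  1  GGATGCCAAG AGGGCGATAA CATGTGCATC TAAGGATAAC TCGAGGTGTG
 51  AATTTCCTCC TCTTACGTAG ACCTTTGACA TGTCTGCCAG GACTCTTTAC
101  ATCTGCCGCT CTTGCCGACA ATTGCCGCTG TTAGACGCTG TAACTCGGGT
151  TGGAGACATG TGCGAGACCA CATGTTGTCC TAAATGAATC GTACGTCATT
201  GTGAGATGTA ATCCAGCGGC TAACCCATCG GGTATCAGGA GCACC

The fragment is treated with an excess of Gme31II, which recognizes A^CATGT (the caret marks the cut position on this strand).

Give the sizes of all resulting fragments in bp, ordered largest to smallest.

Gme31II sites (ACATGT) start at positions 20, 78, 156, 170.
Gme31II cuts after the first base of each site, so after positions 20, 78, 156, 170.
Linear molecule, 4 cuts → 5 fragments:
  1–20 → 20 bp
  21–78 → 58 bp
  79–156 → 78 bp
  157–170 → 14 bp
  171–245 → 75 bp
Sorted largest to smallest: 78, 75, 58, 20, 14 bp.

78, 75, 58, 20, 14 bp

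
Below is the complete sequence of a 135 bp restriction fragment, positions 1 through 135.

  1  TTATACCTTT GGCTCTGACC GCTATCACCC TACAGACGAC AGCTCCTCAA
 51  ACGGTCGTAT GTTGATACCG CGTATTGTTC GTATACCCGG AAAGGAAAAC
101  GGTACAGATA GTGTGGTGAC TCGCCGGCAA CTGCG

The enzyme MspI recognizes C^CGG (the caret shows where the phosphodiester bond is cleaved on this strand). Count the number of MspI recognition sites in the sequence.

CCGG occurs starting at positions 87, 124.
MspI cuts at 2 sites.

2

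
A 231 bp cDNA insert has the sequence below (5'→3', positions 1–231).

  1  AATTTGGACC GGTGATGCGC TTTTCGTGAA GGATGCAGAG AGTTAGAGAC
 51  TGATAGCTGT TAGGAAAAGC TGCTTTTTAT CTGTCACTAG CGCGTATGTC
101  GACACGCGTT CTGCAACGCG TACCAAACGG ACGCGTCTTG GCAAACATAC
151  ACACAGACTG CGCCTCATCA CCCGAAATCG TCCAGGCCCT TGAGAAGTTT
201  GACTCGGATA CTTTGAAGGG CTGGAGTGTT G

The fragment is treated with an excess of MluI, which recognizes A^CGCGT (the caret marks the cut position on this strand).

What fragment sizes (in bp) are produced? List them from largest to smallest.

MluI sites (ACGCGT) start at positions 104, 116, 131.
MluI cuts after the first base of each site, so after positions 104, 116, 131.
Linear molecule, 3 cuts → 4 fragments:
  1–104 → 104 bp
  105–116 → 12 bp
  117–131 → 15 bp
  132–231 → 100 bp
Sorted largest to smallest: 104, 100, 15, 12 bp.

104, 100, 15, 12 bp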